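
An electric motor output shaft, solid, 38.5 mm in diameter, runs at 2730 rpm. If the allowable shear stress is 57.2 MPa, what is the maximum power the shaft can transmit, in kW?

J = πd⁴/32 = π(0.0385)⁴/32 = 2.157×10^-7 m⁴.
T_max = τ_allow·J/r = 5.72×10^7 × 2.157×10^-7 / 0.0192 = 640.9 N·m.
ω = 2π·2730/60 = 285.9 rad/s, so P_max = T_max·ω = 1.832×10^5 W.

183 kW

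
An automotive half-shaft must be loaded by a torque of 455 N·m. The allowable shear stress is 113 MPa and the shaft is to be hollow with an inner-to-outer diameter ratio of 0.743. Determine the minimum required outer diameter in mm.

For a hollow shaft with d_i/d_o = 0.743: τ_max = 16T/(π d_o³ (1−k⁴)), so d_o = [16T/(π τ_allow (1−k⁴))]^(1/3) = [16·455.0/(π·1.13×10^8·0.6952)]^(1/3) = 0.03090 m.

30.9 mm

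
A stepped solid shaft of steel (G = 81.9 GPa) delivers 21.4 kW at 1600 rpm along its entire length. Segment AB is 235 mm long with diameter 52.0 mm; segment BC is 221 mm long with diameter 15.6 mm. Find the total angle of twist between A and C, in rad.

ω = 2π·1600/60 = 167.6 rad/s, so T = P/ω = 21.4×10³ / 167.6 = 127.7 N·m.
J_AB = π(0.0520)⁴/32 = 7.18×10^-7 m⁴; J_BC = π(0.0156)⁴/32 = 5.81×10^-9 m⁴.
θ = (T/G)·Σ L_i/J_i = (127.7/81.9×10⁹)·(0.235/7.18×10^-7 + 0.221/5.81×10^-9) = 0.05979 rad.

0.0598 rad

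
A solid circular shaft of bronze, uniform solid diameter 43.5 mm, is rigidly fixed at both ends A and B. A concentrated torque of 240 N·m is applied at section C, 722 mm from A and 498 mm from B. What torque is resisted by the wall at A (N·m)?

98.0 N·m

With uniform GJ and both ends fixed, compatibility θ_AC = θ_CB gives T_A·a = T_B·b, together with T_A + T_B = T₀.
T_A = T₀·b/(a+b) = 240.0·498/1220 = 97.97 N·m; T_B = 142.0 N·m.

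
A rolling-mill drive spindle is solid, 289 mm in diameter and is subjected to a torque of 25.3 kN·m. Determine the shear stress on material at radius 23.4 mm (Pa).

864000 Pa

J = πd⁴/32 = π(0.289)⁴/32 = 6.848×10^-4 m⁴.
Shear stress varies linearly with radius: τ = T·r/J = 25300 × 0.0234 / 6.848×10^-4 = 8.645×10^5 Pa.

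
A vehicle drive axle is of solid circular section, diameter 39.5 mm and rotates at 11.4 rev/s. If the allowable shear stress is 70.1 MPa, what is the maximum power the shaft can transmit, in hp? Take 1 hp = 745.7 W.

81.5 hp

J = πd⁴/32 = π(0.0395)⁴/32 = 2.390×10^-7 m⁴.
T_max = τ_allow·J/r = 7.01×10^7 × 2.390×10^-7 / 0.0198 = 848.3 N·m.
ω = 2π·11.4 = 71.63 rad/s, so P_max = T_max·ω = 6.076×10^4 W.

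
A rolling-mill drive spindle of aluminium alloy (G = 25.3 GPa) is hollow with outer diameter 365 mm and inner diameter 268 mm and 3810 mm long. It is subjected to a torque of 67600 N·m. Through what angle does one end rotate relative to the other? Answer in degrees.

0.472°

J = π(d_o⁴ − d_i⁴)/32 = π(0.365⁴ − 0.268⁴)/32 = 1.236×10^-3 m⁴.
θ = T·L/(G·J) = 67600 × 3.81 / (25.3×10⁹ × 1.236×10^-3) = 8.236×10^-3 rad.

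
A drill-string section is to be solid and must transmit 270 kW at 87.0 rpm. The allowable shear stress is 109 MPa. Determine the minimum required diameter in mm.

111 mm

ω = 2π·87.0/60 = 9.111 rad/s, so T = P/ω = 270×10³ / 9.111 = 29640 N·m.
For a solid shaft τ_max = 16T/(πd³), so d = (16T/(π τ_allow))^(1/3) = (16·29640/(π·1.09×10^8))^(1/3) = 0.1115 m.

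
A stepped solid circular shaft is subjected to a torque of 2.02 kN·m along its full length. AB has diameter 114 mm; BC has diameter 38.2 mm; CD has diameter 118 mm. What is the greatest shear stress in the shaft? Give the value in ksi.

26.8 ksi

Under the same torque, τ_max = 16T/(πd³) is largest where d is smallest — segment BC (d = 38.2 mm).
τ_max = 16·2020/(π·(0.0382)³) = 1.846×10^8 Pa.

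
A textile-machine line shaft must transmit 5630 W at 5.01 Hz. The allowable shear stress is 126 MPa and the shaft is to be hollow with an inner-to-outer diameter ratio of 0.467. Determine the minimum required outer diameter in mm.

19.7 mm

ω = 2π·5.01 = 31.48 rad/s, so T = P/ω = 5630 / 31.48 = 178.9 N·m.
For a hollow shaft with d_i/d_o = 0.467: τ_max = 16T/(π d_o³ (1−k⁴)), so d_o = [16T/(π τ_allow (1−k⁴))]^(1/3) = [16·178.9/(π·1.26×10^8·0.9524)]^(1/3) = 0.01965 m.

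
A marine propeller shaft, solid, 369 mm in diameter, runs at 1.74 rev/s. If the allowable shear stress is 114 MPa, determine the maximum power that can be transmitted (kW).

12300 kW

J = πd⁴/32 = π(0.369)⁴/32 = 1.820×10^-3 m⁴.
T_max = τ_allow·J/r = 1.14×10^8 × 1.820×10^-3 / 0.184 = 1.125e6 N·m.
ω = 2π·1.74 = 10.93 rad/s, so P_max = T_max·ω = 1.230×10^7 W.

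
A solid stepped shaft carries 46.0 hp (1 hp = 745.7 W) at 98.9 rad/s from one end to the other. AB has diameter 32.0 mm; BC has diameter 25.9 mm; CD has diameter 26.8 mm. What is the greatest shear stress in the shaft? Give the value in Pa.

1.02e8 Pa

ω = 98.9 rad/s, so T = P/ω = 46.0×745.7 / 98.90 = 346.8 N·m.
Under the same torque, τ_max = 16T/(πd³) is largest where d is smallest — segment BC (d = 25.9 mm).
τ_max = 16·346.8/(π·(0.0259)³) = 1.017×10^8 Pa.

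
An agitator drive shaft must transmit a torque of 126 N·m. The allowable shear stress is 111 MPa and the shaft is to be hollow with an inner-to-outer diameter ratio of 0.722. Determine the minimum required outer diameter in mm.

19.9 mm

For a hollow shaft with d_i/d_o = 0.722: τ_max = 16T/(π d_o³ (1−k⁴)), so d_o = [16T/(π τ_allow (1−k⁴))]^(1/3) = [16·126.0/(π·1.11×10^8·0.7283)]^(1/3) = 0.01995 m.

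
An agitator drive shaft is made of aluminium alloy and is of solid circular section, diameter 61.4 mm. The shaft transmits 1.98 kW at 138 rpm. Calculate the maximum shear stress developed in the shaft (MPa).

ω = 2π·138/60 = 14.45 rad/s, so T = P/ω = 1.98×10³ / 14.45 = 137.0 N·m.
J = πd⁴/32 = π(0.0614)⁴/32 = 1.395×10^-6 m⁴.
τ_max = T·r/J = 137.0 × 0.0307 / 1.395×10^-6 = 3.015×10^6 Pa.

3.01 MPa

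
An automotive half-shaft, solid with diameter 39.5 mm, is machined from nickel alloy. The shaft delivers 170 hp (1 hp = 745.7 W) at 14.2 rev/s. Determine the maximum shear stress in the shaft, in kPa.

117000 kPa

ω = 2π·14.2 = 89.22 rad/s, so T = P/ω = 170×745.7 / 89.22 = 1421 N·m.
J = πd⁴/32 = π(0.0395)⁴/32 = 2.390×10^-7 m⁴.
τ_max = T·r/J = 1421 × 0.0198 / 2.390×10^-7 = 1.174×10^8 Pa.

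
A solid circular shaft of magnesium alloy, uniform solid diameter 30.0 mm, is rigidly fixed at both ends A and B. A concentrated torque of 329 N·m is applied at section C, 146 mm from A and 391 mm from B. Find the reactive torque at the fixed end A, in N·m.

240 N·m

With uniform GJ and both ends fixed, compatibility θ_AC = θ_CB gives T_A·a = T_B·b, together with T_A + T_B = T₀.
T_A = T₀·b/(a+b) = 329.0·391/537.0 = 239.6 N·m; T_B = 89.45 N·m.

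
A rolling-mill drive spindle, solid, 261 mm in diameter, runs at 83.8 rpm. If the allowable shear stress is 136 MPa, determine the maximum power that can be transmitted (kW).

J = πd⁴/32 = π(0.261)⁴/32 = 4.556×10^-4 m⁴.
T_max = τ_allow·J/r = 1.36×10^8 × 4.556×10^-4 / 0.131 = 474800 N·m.
ω = 2π·83.8/60 = 8.776 rad/s, so P_max = T_max·ω = 4.166×10^6 W.

4170 kW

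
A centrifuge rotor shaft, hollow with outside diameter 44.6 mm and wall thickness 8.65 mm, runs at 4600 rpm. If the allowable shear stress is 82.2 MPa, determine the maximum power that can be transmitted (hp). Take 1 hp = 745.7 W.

795 hp

J = π(d_o⁴ − d_i⁴)/32 = π(0.0446⁴ − 0.0273⁴)/32 = 3.339×10^-7 m⁴.
T_max = τ_allow·J/r = 8.22×10^7 × 3.339×10^-7 / 0.0223 = 1231 N·m.
ω = 2π·4600/60 = 481.7 rad/s, so P_max = T_max·ω = 5.929×10^5 W.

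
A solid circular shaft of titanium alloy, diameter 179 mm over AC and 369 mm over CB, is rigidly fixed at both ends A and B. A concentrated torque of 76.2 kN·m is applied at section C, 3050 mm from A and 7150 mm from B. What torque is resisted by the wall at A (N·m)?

8760 N·m

Compatibility: T_A·a/J_AC = T_B·b/J_CB with T_A + T_B = T₀.
J_AC = 1.01×10^-4 m⁴, J_CB = 1.82×10^-3 m⁴, so T_A = T₀·(J_AC/a)/((J_AC/a)+(J_CB/b)) = 8755 N·m, T_B = 67440 N·m.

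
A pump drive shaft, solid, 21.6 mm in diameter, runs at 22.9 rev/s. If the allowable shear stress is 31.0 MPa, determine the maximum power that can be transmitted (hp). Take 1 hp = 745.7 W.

11.8 hp

J = πd⁴/32 = π(0.0216)⁴/32 = 2.137×10^-8 m⁴.
T_max = τ_allow·J/r = 3.10×10^7 × 2.137×10^-8 / 0.0108 = 61.34 N·m.
ω = 2π·22.9 = 143.9 rad/s, so P_max = T_max·ω = 8826 W.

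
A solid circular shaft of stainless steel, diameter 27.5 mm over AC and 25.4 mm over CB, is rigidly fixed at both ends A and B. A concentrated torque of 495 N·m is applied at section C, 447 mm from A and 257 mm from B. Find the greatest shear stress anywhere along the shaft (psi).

12500 psi

Compatibility: T_A·a/J_AC = T_B·b/J_CB with T_A + T_B = T₀.
J_AC = 5.61×10^-8 m⁴, J_CB = 4.09×10^-8 m⁴, so T_A = T₀·(J_AC/a)/((J_AC/a)+(J_CB/b)) = 218.5 N·m, T_B = 276.5 N·m.
τ in each portion: τ_AC = 5.35×10^7 Pa, τ_CB = 8.59×10^7 Pa; maximum is in CB.
τ_max = T_CB·r/J = 276.5·0.0127/4.09×10^-8 = 8.595×10^7 Pa.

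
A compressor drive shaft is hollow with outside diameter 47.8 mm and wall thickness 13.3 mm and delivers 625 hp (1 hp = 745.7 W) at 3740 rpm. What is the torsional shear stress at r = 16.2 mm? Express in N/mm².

ω = 2π·3740/60 = 391.7 rad/s, so T = P/ω = 625×745.7 / 391.7 = 1190 N·m.
J = π(d_o⁴ − d_i⁴)/32 = π(0.0478⁴ − 0.0212⁴)/32 = 4.927×10^-7 m⁴.
Shear stress varies linearly with radius: τ = T·r/J = 1190 × 0.0162 / 4.927×10^-7 = 3.913×10^7 Pa.

39.1 N/mm²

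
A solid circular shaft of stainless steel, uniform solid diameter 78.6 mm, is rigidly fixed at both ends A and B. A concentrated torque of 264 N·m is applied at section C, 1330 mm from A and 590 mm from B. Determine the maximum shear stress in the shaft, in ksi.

0.278 ksi

With uniform GJ and both ends fixed, compatibility θ_AC = θ_CB gives T_A·a = T_B·b, together with T_A + T_B = T₀.
T_A = T₀·b/(a+b) = 264.0·590/1920 = 81.12 N·m; T_B = 182.9 N·m.
τ in each portion: τ_AC = 8.51×10^5 Pa, τ_CB = 1.92×10^6 Pa; maximum is in CB.
τ_max = T_CB·r/J = 182.9·0.0393/3.75×10^-6 = 1.918×10^6 Pa.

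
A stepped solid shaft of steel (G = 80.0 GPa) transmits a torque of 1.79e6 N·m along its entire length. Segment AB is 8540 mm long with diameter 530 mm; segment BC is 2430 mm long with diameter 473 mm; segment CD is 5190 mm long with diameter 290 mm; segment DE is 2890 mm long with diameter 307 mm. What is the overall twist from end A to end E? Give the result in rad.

0.277 rad

J_AB = π(0.530)⁴/32 = 7.75×10^-3 m⁴; J_BC = π(0.473)⁴/32 = 4.91×10^-3 m⁴; J_CD = π(0.290)⁴/32 = 6.94×10^-4 m⁴; J_DE = π(0.307)⁴/32 = 8.72×10^-4 m⁴.
θ = (T/G)·Σ L_i/J_i = (1.790e6/80.0×10⁹)·(8.54/7.75×10^-3 + 2.43/4.91×10^-3 + 5.19/6.94×10^-4 + 2.89/8.72×10^-4) = 0.2771 rad.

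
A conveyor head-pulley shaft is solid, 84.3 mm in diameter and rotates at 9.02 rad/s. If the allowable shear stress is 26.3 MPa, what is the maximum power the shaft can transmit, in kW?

27.9 kW

J = πd⁴/32 = π(0.0843)⁴/32 = 4.958×10^-6 m⁴.
T_max = τ_allow·J/r = 2.63×10^7 × 4.958×10^-6 / 0.0421 = 3094 N·m.
ω = 9.02 rad/s, so P_max = T_max·ω = 2.790×10^4 W.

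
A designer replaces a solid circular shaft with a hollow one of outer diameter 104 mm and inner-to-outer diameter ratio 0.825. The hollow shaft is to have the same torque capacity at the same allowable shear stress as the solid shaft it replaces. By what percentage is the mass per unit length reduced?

51.6 %

Equal τ_max and T ⇒ the solid shaft needs d_s³ = d_o³(1−k⁴), so d_s = 104·(1−0.825⁴)^(1/3) = 84.52 mm.
Area ratio A_h/A_s = d_o²(1−k²)/d_s² = (1−k²)/(1−k⁴)^(2/3) = 0.4836.
Mass saving = 1 − 0.4836 = 51.6 %.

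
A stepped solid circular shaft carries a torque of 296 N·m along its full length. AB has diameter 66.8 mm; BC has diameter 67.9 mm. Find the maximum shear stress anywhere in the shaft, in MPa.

5.06 MPa

Under the same torque, τ_max = 16T/(πd³) is largest where d is smallest — segment AB (d = 66.8 mm).
τ_max = 16·296.0/(π·(0.0668)³) = 5.057×10^6 Pa.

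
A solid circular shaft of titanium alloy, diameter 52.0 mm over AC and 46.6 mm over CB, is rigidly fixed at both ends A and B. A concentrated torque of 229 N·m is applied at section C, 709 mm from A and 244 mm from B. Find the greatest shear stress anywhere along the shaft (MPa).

Compatibility: T_A·a/J_AC = T_B·b/J_CB with T_A + T_B = T₀.
J_AC = 7.18×10^-7 m⁴, J_CB = 4.63×10^-7 m⁴, so T_A = T₀·(J_AC/a)/((J_AC/a)+(J_CB/b)) = 79.68 N·m, T_B = 149.3 N·m.
τ in each portion: τ_AC = 2.89×10^6 Pa, τ_CB = 7.52×10^6 Pa; maximum is in CB.
τ_max = T_CB·r/J = 149.3·0.0233/4.63×10^-7 = 7.515×10^6 Pa.

7.52 MPa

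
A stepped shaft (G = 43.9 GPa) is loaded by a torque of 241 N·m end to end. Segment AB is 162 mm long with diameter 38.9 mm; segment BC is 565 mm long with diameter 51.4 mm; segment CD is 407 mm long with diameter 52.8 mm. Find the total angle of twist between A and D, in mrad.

J_AB = π(0.0389)⁴/32 = 2.25×10^-7 m⁴; J_BC = π(0.0514)⁴/32 = 6.85×10^-7 m⁴; J_CD = π(0.0528)⁴/32 = 7.63×10^-7 m⁴.
θ = (T/G)·Σ L_i/J_i = (241.0/43.9×10⁹)·(0.162/2.25×10^-7 + 0.565/6.85×10^-7 + 0.407/7.63×10^-7) = 0.01141 rad.

11.4 mrad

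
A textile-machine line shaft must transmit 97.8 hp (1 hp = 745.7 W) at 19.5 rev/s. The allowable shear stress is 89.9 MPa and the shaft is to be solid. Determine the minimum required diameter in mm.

32.3 mm

ω = 2π·19.5 = 122.5 rad/s, so T = P/ω = 97.8×745.7 / 122.5 = 595.2 N·m.
For a solid shaft τ_max = 16T/(πd³), so d = (16T/(π τ_allow))^(1/3) = (16·595.2/(π·8.99×10^7))^(1/3) = 0.03231 m.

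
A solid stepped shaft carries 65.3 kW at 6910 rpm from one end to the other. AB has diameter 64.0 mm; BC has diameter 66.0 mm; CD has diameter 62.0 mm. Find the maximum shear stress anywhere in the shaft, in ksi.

ω = 2π·6910/60 = 723.6 rad/s, so T = P/ω = 65.3×10³ / 723.6 = 90.24 N·m.
Under the same torque, τ_max = 16T/(πd³) is largest where d is smallest — segment CD (d = 62.0 mm).
τ_max = 16·90.24/(π·(0.0620)³) = 1.928×10^6 Pa.

0.280 ksi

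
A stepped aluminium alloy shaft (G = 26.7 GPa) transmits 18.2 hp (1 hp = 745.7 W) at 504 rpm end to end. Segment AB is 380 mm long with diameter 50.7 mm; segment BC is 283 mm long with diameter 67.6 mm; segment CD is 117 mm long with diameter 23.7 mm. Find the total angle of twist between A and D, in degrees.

ω = 2π·504/60 = 52.78 rad/s, so T = P/ω = 18.2×745.7 / 52.78 = 257.1 N·m.
J_AB = π(0.0507)⁴/32 = 6.49×10^-7 m⁴; J_BC = π(0.0676)⁴/32 = 2.05×10^-6 m⁴; J_CD = π(0.0237)⁴/32 = 3.10×10^-8 m⁴.
θ = (T/G)·Σ L_i/J_i = (257.1/26.7×10⁹)·(0.380/6.49×10^-7 + 0.283/2.05×10^-6 + 0.117/3.10×10^-8) = 0.04335 rad.

2.48°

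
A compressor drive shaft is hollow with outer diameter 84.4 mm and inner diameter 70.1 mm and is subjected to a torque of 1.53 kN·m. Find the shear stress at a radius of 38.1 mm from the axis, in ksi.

J = π(d_o⁴ − d_i⁴)/32 = π(0.0844⁴ − 0.0701⁴)/32 = 2.611×10^-6 m⁴.
Shear stress varies linearly with radius: τ = T·r/J = 1530 × 0.0381 / 2.611×10^-6 = 2.233×10^7 Pa.

3.24 ksi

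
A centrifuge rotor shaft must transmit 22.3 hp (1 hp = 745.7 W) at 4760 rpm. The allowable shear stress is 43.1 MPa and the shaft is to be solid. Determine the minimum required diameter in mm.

ω = 2π·4760/60 = 498.5 rad/s, so T = P/ω = 22.3×745.7 / 498.5 = 33.36 N·m.
For a solid shaft τ_max = 16T/(πd³), so d = (16T/(π τ_allow))^(1/3) = (16·33.36/(π·4.31×10^7))^(1/3) = 0.01580 m.

15.8 mm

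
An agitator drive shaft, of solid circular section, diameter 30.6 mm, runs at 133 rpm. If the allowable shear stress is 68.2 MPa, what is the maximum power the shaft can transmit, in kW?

5.34 kW

J = πd⁴/32 = π(0.0306)⁴/32 = 8.608×10^-8 m⁴.
T_max = τ_allow·J/r = 6.82×10^7 × 8.608×10^-8 / 0.0153 = 383.7 N·m.
ω = 2π·133/60 = 13.93 rad/s, so P_max = T_max·ω = 5344 W.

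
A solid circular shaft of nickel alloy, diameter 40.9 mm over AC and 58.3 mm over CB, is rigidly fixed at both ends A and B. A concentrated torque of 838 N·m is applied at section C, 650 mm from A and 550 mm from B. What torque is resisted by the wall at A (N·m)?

143 N·m

Compatibility: T_A·a/J_AC = T_B·b/J_CB with T_A + T_B = T₀.
J_AC = 2.75×10^-7 m⁴, J_CB = 1.13×10^-6 m⁴, so T_A = T₀·(J_AC/a)/((J_AC/a)+(J_CB/b)) = 142.5 N·m, T_B = 695.5 N·m.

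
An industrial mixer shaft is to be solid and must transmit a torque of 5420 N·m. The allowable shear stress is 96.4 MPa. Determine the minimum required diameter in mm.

For a solid shaft τ_max = 16T/(πd³), so d = (16T/(π τ_allow))^(1/3) = (16·5420/(π·9.64×10^7))^(1/3) = 0.06591 m.

65.9 mm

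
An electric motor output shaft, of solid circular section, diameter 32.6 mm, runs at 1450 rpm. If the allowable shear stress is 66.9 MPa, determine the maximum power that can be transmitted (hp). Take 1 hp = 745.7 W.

92.7 hp

J = πd⁴/32 = π(0.0326)⁴/32 = 1.109×10^-7 m⁴.
T_max = τ_allow·J/r = 6.69×10^7 × 1.109×10^-7 / 0.0163 = 455.1 N·m.
ω = 2π·1450/60 = 151.8 rad/s, so P_max = T_max·ω = 6.910×10^4 W.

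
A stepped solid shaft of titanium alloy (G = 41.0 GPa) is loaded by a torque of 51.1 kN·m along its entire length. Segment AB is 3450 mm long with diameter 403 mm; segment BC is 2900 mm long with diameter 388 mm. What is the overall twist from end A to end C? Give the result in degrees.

0.188°

J_AB = π(0.403)⁴/32 = 2.59×10^-3 m⁴; J_BC = π(0.388)⁴/32 = 2.22×10^-3 m⁴.
θ = (T/G)·Σ L_i/J_i = (51100/41.0×10⁹)·(3.45/2.59×10^-3 + 2.90/2.22×10^-3) = 3.285×10^-3 rad.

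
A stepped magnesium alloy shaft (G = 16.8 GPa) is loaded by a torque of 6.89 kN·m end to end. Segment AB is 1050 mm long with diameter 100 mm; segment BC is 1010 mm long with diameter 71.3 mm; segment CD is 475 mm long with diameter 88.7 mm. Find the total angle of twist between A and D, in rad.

J_AB = π(0.100)⁴/32 = 9.82×10^-6 m⁴; J_BC = π(0.0713)⁴/32 = 2.54×10^-6 m⁴; J_CD = π(0.0887)⁴/32 = 6.08×10^-6 m⁴.
θ = (T/G)·Σ L_i/J_i = (6890/16.8×10⁹)·(1.05/9.82×10^-6 + 1.01/2.54×10^-6 + 0.475/6.08×10^-6) = 0.2392 rad.

0.239 rad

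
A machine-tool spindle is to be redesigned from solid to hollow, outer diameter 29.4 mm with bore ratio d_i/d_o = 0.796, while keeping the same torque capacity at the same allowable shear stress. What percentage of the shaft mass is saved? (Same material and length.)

48.4 %

Equal τ_max and T ⇒ the solid shaft needs d_s³ = d_o³(1−k⁴), so d_s = 29.4·(1−0.796⁴)^(1/3) = 24.78 mm.
Area ratio A_h/A_s = d_o²(1−k²)/d_s² = (1−k²)/(1−k⁴)^(2/3) = 0.5159.
Mass saving = 1 − 0.5159 = 48.4 %.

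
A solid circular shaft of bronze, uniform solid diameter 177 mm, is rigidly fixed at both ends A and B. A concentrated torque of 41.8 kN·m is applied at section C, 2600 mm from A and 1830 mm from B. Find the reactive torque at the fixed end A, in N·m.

With uniform GJ and both ends fixed, compatibility θ_AC = θ_CB gives T_A·a = T_B·b, together with T_A + T_B = T₀.
T_A = T₀·b/(a+b) = 41800·1830/4430 = 17270 N·m; T_B = 24530 N·m.

17300 N·m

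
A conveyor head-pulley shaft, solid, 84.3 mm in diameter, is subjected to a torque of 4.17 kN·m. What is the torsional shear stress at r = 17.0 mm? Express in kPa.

J = πd⁴/32 = π(0.0843)⁴/32 = 4.958×10^-6 m⁴.
Shear stress varies linearly with radius: τ = T·r/J = 4170 × 0.0170 / 4.958×10^-6 = 1.430×10^7 Pa.

14300 kPa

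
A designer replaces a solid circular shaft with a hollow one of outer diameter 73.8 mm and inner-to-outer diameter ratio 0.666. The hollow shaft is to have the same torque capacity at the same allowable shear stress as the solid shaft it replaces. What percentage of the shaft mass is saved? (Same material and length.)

Equal τ_max and T ⇒ the solid shaft needs d_s³ = d_o³(1−k⁴), so d_s = 73.8·(1−0.666⁴)^(1/3) = 68.60 mm.
Area ratio A_h/A_s = d_o²(1−k²)/d_s² = (1−k²)/(1−k⁴)^(2/3) = 0.6439.
Mass saving = 1 − 0.6439 = 35.6 %.

35.6 %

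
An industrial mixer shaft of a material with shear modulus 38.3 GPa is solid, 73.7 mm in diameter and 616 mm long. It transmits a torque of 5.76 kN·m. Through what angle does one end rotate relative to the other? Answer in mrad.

J = πd⁴/32 = π(0.0737)⁴/32 = 2.896×10^-6 m⁴.
θ = T·L/(G·J) = 5760 × 0.616 / (38.3×10⁹ × 2.896×10^-6) = 0.03198 rad.

32.0 mrad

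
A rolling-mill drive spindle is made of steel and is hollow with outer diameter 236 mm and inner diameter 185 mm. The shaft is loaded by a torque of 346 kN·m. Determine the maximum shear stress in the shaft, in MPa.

J = π(d_o⁴ − d_i⁴)/32 = π(0.236⁴ − 0.185⁴)/32 = 1.895×10^-4 m⁴.
τ_max = T·r/J = 346000 × 0.118 / 1.895×10^-4 = 2.154×10^8 Pa.

215 MPa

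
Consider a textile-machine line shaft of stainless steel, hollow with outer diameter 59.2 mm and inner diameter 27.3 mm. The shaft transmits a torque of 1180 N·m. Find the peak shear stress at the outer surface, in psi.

J = π(d_o⁴ − d_i⁴)/32 = π(0.0592⁴ − 0.0273⁴)/32 = 1.151×10^-6 m⁴.
τ_max = T·r/J = 1180 × 0.0296 / 1.151×10^-6 = 3.034×10^7 Pa.

4400 psi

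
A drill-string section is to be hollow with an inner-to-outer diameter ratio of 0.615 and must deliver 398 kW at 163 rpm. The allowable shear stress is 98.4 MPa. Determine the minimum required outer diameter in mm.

ω = 2π·163/60 = 17.07 rad/s, so T = P/ω = 398×10³ / 17.07 = 23320 N·m.
For a hollow shaft with d_i/d_o = 0.615: τ_max = 16T/(π d_o³ (1−k⁴)), so d_o = [16T/(π τ_allow (1−k⁴))]^(1/3) = [16·23320/(π·9.84×10^7·0.8569)]^(1/3) = 0.1121 m.

112 mm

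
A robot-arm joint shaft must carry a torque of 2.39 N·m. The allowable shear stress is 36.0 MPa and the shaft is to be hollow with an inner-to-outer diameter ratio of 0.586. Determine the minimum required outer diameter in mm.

For a hollow shaft with d_i/d_o = 0.586: τ_max = 16T/(π d_o³ (1−k⁴)), so d_o = [16T/(π τ_allow (1−k⁴))]^(1/3) = [16·2.390/(π·3.60×10^7·0.8821)]^(1/3) = 0.007264 m.

7.26 mm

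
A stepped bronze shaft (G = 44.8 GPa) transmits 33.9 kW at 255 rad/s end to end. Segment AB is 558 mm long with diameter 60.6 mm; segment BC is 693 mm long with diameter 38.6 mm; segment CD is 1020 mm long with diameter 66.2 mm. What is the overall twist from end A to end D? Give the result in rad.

0.0123 rad

ω = 255 rad/s, so T = P/ω = 33.9×10³ / 255.0 = 132.9 N·m.
J_AB = π(0.0606)⁴/32 = 1.32×10^-6 m⁴; J_BC = π(0.0386)⁴/32 = 2.18×10^-7 m⁴; J_CD = π(0.0662)⁴/32 = 1.89×10^-6 m⁴.
θ = (T/G)·Σ L_i/J_i = (132.9/44.8×10⁹)·(0.558/1.32×10^-6 + 0.693/2.18×10^-7 + 1.02/1.89×10^-6) = 0.01229 rad.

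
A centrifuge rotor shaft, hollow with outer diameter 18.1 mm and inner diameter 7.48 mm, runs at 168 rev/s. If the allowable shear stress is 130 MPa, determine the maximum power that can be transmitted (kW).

J = π(d_o⁴ − d_i⁴)/32 = π(0.0181⁴ − 0.00748⁴)/32 = 1.023×10^-8 m⁴.
T_max = τ_allow·J/r = 1.30×10^8 × 1.023×10^-8 / 0.00905 = 146.9 N·m.
ω = 2π·168 = 1056 rad/s, so P_max = T_max·ω = 1.551×10^5 W.

155 kW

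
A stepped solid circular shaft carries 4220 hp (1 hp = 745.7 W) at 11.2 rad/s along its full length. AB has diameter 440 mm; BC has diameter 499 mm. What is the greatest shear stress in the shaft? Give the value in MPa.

16.8 MPa

ω = 11.2 rad/s, so T = P/ω = 4220×745.7 / 11.20 = 281000 N·m.
Under the same torque, τ_max = 16T/(πd³) is largest where d is smallest — segment AB (d = 440 mm).
τ_max = 16·281000/(π·(0.440)³) = 1.680×10^7 Pa.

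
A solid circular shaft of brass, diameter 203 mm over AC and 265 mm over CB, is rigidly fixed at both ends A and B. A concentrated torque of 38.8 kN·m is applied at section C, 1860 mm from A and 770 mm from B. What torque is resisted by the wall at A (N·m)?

Compatibility: T_A·a/J_AC = T_B·b/J_CB with T_A + T_B = T₀.
J_AC = 1.67×10^-4 m⁴, J_CB = 4.84×10^-4 m⁴, so T_A = T₀·(J_AC/a)/((J_AC/a)+(J_CB/b)) = 4841 N·m, T_B = 33960 N·m.

4840 N·m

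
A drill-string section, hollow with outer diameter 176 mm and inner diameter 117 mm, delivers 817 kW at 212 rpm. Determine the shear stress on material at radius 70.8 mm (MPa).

34.4 MPa

ω = 2π·212/60 = 22.20 rad/s, so T = P/ω = 817×10³ / 22.20 = 36800 N·m.
J = π(d_o⁴ − d_i⁴)/32 = π(0.176⁴ − 0.117⁴)/32 = 7.580×10^-5 m⁴.
Shear stress varies linearly with radius: τ = T·r/J = 36800 × 0.0708 / 7.580×10^-5 = 3.437×10^7 Pa.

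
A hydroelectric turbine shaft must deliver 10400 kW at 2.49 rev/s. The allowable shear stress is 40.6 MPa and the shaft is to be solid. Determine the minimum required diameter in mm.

ω = 2π·2.49 = 15.65 rad/s, so T = P/ω = 10400×10³ / 15.65 = 664700 N·m.
For a solid shaft τ_max = 16T/(πd³), so d = (16T/(π τ_allow))^(1/3) = (16·664700/(π·4.06×10^7))^(1/3) = 0.4369 m.

437 mm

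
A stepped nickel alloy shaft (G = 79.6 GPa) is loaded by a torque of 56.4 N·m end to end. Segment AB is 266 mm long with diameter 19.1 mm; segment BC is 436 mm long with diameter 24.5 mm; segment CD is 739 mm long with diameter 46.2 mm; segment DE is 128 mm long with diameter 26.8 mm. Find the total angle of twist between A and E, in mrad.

J_AB = π(0.0191)⁴/32 = 1.31×10^-8 m⁴; J_BC = π(0.0245)⁴/32 = 3.54×10^-8 m⁴; J_CD = π(0.0462)⁴/32 = 4.47×10^-7 m⁴; J_DE = π(0.0268)⁴/32 = 5.06×10^-8 m⁴.
θ = (T/G)·Σ L_i/J_i = (56.40/79.6×10⁹)·(0.266/1.31×10^-8 + 0.436/3.54×10^-8 + 0.739/4.47×10^-7 + 0.128/5.06×10^-8) = 0.02612 rad.

26.1 mrad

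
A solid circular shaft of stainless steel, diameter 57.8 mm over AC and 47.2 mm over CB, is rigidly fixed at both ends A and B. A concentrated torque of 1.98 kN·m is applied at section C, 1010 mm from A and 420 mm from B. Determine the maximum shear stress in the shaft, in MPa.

Compatibility: T_A·a/J_AC = T_B·b/J_CB with T_A + T_B = T₀.
J_AC = 1.10×10^-6 m⁴, J_CB = 4.87×10^-7 m⁴, so T_A = T₀·(J_AC/a)/((J_AC/a)+(J_CB/b)) = 956.8 N·m, T_B = 1023 N·m.
τ in each portion: τ_AC = 2.52×10^7 Pa, τ_CB = 4.96×10^7 Pa; maximum is in CB.
τ_max = T_CB·r/J = 1023·0.0236/4.87×10^-7 = 4.956×10^7 Pa.

49.6 MPa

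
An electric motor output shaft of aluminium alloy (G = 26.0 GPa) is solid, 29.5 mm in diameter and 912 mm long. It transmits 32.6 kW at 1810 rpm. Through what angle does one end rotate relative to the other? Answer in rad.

0.0811 rad

ω = 2π·1810/60 = 189.5 rad/s, so T = P/ω = 32.6×10³ / 189.5 = 172.0 N·m.
J = πd⁴/32 = π(0.0295)⁴/32 = 7.435×10^-8 m⁴.
θ = T·L/(G·J) = 172.0 × 0.912 / (26.0×10⁹ × 7.435×10^-8) = 0.08114 rad.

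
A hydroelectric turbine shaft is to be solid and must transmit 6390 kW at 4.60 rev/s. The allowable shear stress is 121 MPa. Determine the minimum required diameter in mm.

ω = 2π·4.60 = 28.90 rad/s, so T = P/ω = 6390×10³ / 28.90 = 221100 N·m.
For a solid shaft τ_max = 16T/(πd³), so d = (16T/(π τ_allow))^(1/3) = (16·221100/(π·1.21×10^8))^(1/3) = 0.2103 m.

210 mm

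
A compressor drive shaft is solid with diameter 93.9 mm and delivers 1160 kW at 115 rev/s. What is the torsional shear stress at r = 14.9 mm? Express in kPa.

3130 kPa

ω = 2π·115 = 722.6 rad/s, so T = P/ω = 1160×10³ / 722.6 = 1605 N·m.
J = πd⁴/32 = π(0.0939)⁴/32 = 7.632×10^-6 m⁴.
Shear stress varies linearly with radius: τ = T·r/J = 1605 × 0.0149 / 7.632×10^-6 = 3.134×10^6 Pa.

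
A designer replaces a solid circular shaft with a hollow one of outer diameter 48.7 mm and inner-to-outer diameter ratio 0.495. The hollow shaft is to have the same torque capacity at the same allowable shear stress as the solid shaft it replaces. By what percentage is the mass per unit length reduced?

Equal τ_max and T ⇒ the solid shaft needs d_s³ = d_o³(1−k⁴), so d_s = 48.7·(1−0.495⁴)^(1/3) = 47.71 mm.
Area ratio A_h/A_s = d_o²(1−k²)/d_s² = (1−k²)/(1−k⁴)^(2/3) = 0.7868.
Mass saving = 1 − 0.7868 = 21.3 %.

21.3 %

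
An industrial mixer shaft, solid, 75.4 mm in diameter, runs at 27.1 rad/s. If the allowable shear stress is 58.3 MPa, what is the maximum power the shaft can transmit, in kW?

133 kW

J = πd⁴/32 = π(0.0754)⁴/32 = 3.173×10^-6 m⁴.
T_max = τ_allow·J/r = 5.83×10^7 × 3.173×10^-6 / 0.0377 = 4907 N·m.
ω = 27.1 rad/s, so P_max = T_max·ω = 1.330×10^5 W.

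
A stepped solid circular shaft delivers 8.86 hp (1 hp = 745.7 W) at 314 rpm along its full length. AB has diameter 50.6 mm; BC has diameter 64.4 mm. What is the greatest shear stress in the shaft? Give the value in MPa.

7.90 MPa

ω = 2π·314/60 = 32.88 rad/s, so T = P/ω = 8.86×745.7 / 32.88 = 200.9 N·m.
Under the same torque, τ_max = 16T/(πd³) is largest where d is smallest — segment AB (d = 50.6 mm).
τ_max = 16·200.9/(π·(0.0506)³) = 7.899×10^6 Pa.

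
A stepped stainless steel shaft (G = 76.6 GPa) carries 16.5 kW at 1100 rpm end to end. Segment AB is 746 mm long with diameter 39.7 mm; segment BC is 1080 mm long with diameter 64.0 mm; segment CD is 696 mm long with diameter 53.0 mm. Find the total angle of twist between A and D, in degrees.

ω = 2π·1100/60 = 115.2 rad/s, so T = P/ω = 16.5×10³ / 115.2 = 143.2 N·m.
J_AB = π(0.0397)⁴/32 = 2.44×10^-7 m⁴; J_BC = π(0.0640)⁴/32 = 1.65×10^-6 m⁴; J_CD = π(0.0530)⁴/32 = 7.75×10^-7 m⁴.
θ = (T/G)·Σ L_i/J_i = (143.2/76.6×10⁹)·(0.746/2.44×10^-7 + 1.08/1.65×10^-6 + 0.696/7.75×10^-7) = 8.626×10^-3 rad.

0.494°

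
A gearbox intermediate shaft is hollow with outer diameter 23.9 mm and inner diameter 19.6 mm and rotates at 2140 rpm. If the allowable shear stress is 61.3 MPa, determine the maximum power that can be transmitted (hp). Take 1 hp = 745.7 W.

27.0 hp

J = π(d_o⁴ − d_i⁴)/32 = π(0.0239⁴ − 0.0196⁴)/32 = 1.754×10^-8 m⁴.
T_max = τ_allow·J/r = 6.13×10^7 × 1.754×10^-8 / 0.0119 = 90.00 N·m.
ω = 2π·2140/60 = 224.1 rad/s, so P_max = T_max·ω = 2.017×10^4 W.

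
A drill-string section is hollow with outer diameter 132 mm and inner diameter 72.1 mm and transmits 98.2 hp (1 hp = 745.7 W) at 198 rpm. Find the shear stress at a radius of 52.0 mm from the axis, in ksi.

ω = 2π·198/60 = 20.73 rad/s, so T = P/ω = 98.2×745.7 / 20.73 = 3532 N·m.
J = π(d_o⁴ − d_i⁴)/32 = π(0.132⁴ − 0.0721⁴)/32 = 2.715×10^-5 m⁴.
Shear stress varies linearly with radius: τ = T·r/J = 3532 × 0.0520 / 2.715×10^-5 = 6.764×10^6 Pa.

0.981 ksi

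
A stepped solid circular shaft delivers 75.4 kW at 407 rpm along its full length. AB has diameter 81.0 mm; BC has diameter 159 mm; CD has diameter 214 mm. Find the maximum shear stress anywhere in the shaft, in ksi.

2.46 ksi

ω = 2π·407/60 = 42.62 rad/s, so T = P/ω = 75.4×10³ / 42.62 = 1769 N·m.
Under the same torque, τ_max = 16T/(πd³) is largest where d is smallest — segment AB (d = 81.0 mm).
τ_max = 16·1769/(π·(0.0810)³) = 1.695×10^7 Pa.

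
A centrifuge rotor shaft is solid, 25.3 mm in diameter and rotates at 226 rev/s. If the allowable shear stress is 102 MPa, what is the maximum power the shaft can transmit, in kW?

J = πd⁴/32 = π(0.0253)⁴/32 = 4.022×10^-8 m⁴.
T_max = τ_allow·J/r = 1.02×10^8 × 4.022×10^-8 / 0.0126 = 324.3 N·m.
ω = 2π·226 = 1420 rad/s, so P_max = T_max·ω = 4.606×10^5 W.

461 kW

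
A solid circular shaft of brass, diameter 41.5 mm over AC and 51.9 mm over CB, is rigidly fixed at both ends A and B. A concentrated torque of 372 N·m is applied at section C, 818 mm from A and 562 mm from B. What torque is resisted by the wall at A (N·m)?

81.6 N·m

Compatibility: T_A·a/J_AC = T_B·b/J_CB with T_A + T_B = T₀.
J_AC = 2.91×10^-7 m⁴, J_CB = 7.12×10^-7 m⁴, so T_A = T₀·(J_AC/a)/((J_AC/a)+(J_CB/b)) = 81.57 N·m, T_B = 290.4 N·m.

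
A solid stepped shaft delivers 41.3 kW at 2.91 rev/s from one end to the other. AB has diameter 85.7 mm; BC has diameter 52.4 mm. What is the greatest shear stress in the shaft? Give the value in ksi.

11.6 ksi

ω = 2π·2.91 = 18.28 rad/s, so T = P/ω = 41.3×10³ / 18.28 = 2259 N·m.
Under the same torque, τ_max = 16T/(πd³) is largest where d is smallest — segment BC (d = 52.4 mm).
τ_max = 16·2259/(π·(0.0524)³) = 7.996×10^7 Pa.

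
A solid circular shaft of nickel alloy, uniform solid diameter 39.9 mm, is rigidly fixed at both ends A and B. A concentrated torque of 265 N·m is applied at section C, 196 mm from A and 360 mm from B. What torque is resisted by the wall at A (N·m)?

172 N·m

With uniform GJ and both ends fixed, compatibility θ_AC = θ_CB gives T_A·a = T_B·b, together with T_A + T_B = T₀.
T_A = T₀·b/(a+b) = 265.0·360/556.0 = 171.6 N·m; T_B = 93.42 N·m.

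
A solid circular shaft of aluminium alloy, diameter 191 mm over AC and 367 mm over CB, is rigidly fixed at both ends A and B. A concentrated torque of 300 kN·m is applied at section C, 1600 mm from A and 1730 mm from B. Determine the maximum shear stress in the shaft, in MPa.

28.6 MPa

Compatibility: T_A·a/J_AC = T_B·b/J_CB with T_A + T_B = T₀.
J_AC = 1.31×10^-4 m⁴, J_CB = 1.78×10^-3 m⁴, so T_A = T₀·(J_AC/a)/((J_AC/a)+(J_CB/b)) = 22050 N·m, T_B = 278000 N·m.
τ in each portion: τ_AC = 1.61×10^7 Pa, τ_CB = 2.86×10^7 Pa; maximum is in CB.
τ_max = T_CB·r/J = 278000·0.183/1.78×10^-3 = 2.864×10^7 Pa.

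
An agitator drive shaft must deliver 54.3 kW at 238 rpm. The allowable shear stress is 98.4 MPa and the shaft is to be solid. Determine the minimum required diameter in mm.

ω = 2π·238/60 = 24.92 rad/s, so T = P/ω = 54.3×10³ / 24.92 = 2179 N·m.
For a solid shaft τ_max = 16T/(πd³), so d = (16T/(π τ_allow))^(1/3) = (16·2179/(π·9.84×10^7))^(1/3) = 0.04831 m.

48.3 mm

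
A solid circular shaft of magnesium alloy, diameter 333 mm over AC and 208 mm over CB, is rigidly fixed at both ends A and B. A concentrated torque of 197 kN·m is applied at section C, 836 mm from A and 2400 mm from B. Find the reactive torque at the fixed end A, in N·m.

Compatibility: T_A·a/J_AC = T_B·b/J_CB with T_A + T_B = T₀.
J_AC = 1.21×10^-3 m⁴, J_CB = 1.84×10^-4 m⁴, so T_A = T₀·(J_AC/a)/((J_AC/a)+(J_CB/b)) = 187100 N·m, T_B = 9920 N·m.

187000 N·m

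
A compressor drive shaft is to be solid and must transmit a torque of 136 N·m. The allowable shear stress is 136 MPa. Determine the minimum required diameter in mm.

17.2 mm

For a solid shaft τ_max = 16T/(πd³), so d = (16T/(π τ_allow))^(1/3) = (16·136.0/(π·1.36×10^8))^(1/3) = 0.01721 m.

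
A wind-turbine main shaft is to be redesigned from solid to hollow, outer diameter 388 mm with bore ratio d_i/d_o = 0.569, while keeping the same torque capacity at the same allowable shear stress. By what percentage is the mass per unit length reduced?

Equal τ_max and T ⇒ the solid shaft needs d_s³ = d_o³(1−k⁴), so d_s = 388·(1−0.569⁴)^(1/3) = 373.9 mm.
Area ratio A_h/A_s = d_o²(1−k²)/d_s² = (1−k²)/(1−k⁴)^(2/3) = 0.7280.
Mass saving = 1 − 0.7280 = 27.2 %.

27.2 %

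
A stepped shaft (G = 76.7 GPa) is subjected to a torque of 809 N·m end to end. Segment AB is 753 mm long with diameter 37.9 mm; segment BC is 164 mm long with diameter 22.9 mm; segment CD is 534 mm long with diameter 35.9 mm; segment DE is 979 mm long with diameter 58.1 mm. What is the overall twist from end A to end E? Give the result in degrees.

8.43°

J_AB = π(0.0379)⁴/32 = 2.03×10^-7 m⁴; J_BC = π(0.0229)⁴/32 = 2.70×10^-8 m⁴; J_CD = π(0.0359)⁴/32 = 1.63×10^-7 m⁴; J_DE = π(0.0581)⁴/32 = 1.12×10^-6 m⁴.
θ = (T/G)·Σ L_i/J_i = (809.0/76.7×10⁹)·(0.753/2.03×10^-7 + 0.164/2.70×10^-8 + 0.534/1.63×10^-7 + 0.979/1.12×10^-6) = 0.1470 rad.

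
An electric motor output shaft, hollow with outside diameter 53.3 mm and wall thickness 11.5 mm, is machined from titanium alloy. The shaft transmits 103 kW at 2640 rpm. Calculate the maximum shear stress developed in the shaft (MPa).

ω = 2π·2640/60 = 276.5 rad/s, so T = P/ω = 103×10³ / 276.5 = 372.6 N·m.
J = π(d_o⁴ − d_i⁴)/32 = π(0.0533⁴ − 0.0303⁴)/32 = 7.096×10^-7 m⁴.
τ_max = T·r/J = 372.6 × 0.0267 / 7.096×10^-7 = 1.399×10^7 Pa.

14.0 MPa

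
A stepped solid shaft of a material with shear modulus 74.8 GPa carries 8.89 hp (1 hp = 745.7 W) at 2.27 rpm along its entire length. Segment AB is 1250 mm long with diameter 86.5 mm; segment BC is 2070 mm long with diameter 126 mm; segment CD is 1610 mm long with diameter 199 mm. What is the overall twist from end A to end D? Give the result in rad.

ω = 2π·2.27/60 = 0.2377 rad/s, so T = P/ω = 8.89×745.7 / 0.2377 = 27890 N·m.
J_AB = π(0.0865)⁴/32 = 5.50×10^-6 m⁴; J_BC = π(0.126)⁴/32 = 2.47×10^-5 m⁴; J_CD = π(0.199)⁴/32 = 1.54×10^-4 m⁴.
θ = (T/G)·Σ L_i/J_i = (27890/74.8×10⁹)·(1.25/5.50×10^-6 + 2.07/2.47×10^-5 + 1.61/1.54×10^-4) = 0.1199 rad.

0.120 rad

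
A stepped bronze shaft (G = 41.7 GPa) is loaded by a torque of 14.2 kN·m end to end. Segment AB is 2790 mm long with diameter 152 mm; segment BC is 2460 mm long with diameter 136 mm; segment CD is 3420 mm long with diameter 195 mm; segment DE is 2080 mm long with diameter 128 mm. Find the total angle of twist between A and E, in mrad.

78.2 mrad

J_AB = π(0.152)⁴/32 = 5.24×10^-5 m⁴; J_BC = π(0.136)⁴/32 = 3.36×10^-5 m⁴; J_CD = π(0.195)⁴/32 = 1.42×10^-4 m⁴; J_DE = π(0.128)⁴/32 = 2.64×10^-5 m⁴.
θ = (T/G)·Σ L_i/J_i = (14200/41.7×10⁹)·(2.79/5.24×10^-5 + 2.46/3.36×10^-5 + 3.42/1.42×10^-4 + 2.08/2.64×10^-5) = 0.07815 rad.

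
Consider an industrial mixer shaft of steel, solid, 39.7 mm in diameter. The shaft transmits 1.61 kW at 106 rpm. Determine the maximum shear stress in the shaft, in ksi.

1.71 ksi

ω = 2π·106/60 = 11.10 rad/s, so T = P/ω = 1.61×10³ / 11.10 = 145.0 N·m.
J = πd⁴/32 = π(0.0397)⁴/32 = 2.439×10^-7 m⁴.
τ_max = T·r/J = 145.0 × 0.0199 / 2.439×10^-7 = 1.181×10^7 Pa.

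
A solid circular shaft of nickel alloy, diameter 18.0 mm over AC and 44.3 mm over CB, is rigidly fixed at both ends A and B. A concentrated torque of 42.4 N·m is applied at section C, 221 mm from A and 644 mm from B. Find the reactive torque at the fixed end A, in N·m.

Compatibility: T_A·a/J_AC = T_B·b/J_CB with T_A + T_B = T₀.
J_AC = 1.03×10^-8 m⁴, J_CB = 3.78×10^-7 m⁴, so T_A = T₀·(J_AC/a)/((J_AC/a)+(J_CB/b)) = 3.120 N·m, T_B = 39.28 N·m.

3.12 N·m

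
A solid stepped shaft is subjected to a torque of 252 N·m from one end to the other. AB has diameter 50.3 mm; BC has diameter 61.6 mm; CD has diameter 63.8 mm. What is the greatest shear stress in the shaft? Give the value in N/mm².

Under the same torque, τ_max = 16T/(πd³) is largest where d is smallest — segment AB (d = 50.3 mm).
τ_max = 16·252.0/(π·(0.0503)³) = 1.008×10^7 Pa.

10.1 N/mm²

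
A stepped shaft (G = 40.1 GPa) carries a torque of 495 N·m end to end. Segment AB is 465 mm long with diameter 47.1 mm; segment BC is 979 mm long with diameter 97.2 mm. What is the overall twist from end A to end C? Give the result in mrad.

13.3 mrad

J_AB = π(0.0471)⁴/32 = 4.83×10^-7 m⁴; J_BC = π(0.0972)⁴/32 = 8.76×10^-6 m⁴.
θ = (T/G)·Σ L_i/J_i = (495.0/40.1×10⁹)·(0.465/4.83×10^-7 + 0.979/8.76×10^-6) = 0.01326 rad.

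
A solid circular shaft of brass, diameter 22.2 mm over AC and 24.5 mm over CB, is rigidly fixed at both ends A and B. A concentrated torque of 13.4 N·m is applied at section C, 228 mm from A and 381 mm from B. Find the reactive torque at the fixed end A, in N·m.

Compatibility: T_A·a/J_AC = T_B·b/J_CB with T_A + T_B = T₀.
J_AC = 2.38×10^-8 m⁴, J_CB = 3.54×10^-8 m⁴, so T_A = T₀·(J_AC/a)/((J_AC/a)+(J_CB/b)) = 7.099 N·m, T_B = 6.301 N·m.

7.10 N·m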